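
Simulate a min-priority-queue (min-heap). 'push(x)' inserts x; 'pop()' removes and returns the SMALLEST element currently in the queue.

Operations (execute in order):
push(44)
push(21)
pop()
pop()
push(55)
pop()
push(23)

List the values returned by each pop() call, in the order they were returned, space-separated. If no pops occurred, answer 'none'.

push(44): heap contents = [44]
push(21): heap contents = [21, 44]
pop() → 21: heap contents = [44]
pop() → 44: heap contents = []
push(55): heap contents = [55]
pop() → 55: heap contents = []
push(23): heap contents = [23]

Answer: 21 44 55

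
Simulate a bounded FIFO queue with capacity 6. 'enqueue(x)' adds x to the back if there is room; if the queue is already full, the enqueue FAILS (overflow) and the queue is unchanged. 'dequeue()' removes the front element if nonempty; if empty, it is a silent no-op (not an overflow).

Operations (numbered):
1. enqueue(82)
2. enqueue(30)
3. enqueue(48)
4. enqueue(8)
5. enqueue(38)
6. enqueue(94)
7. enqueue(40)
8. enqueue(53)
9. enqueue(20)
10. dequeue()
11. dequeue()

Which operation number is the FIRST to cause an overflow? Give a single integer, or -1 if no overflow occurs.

Answer: 7

Derivation:
1. enqueue(82): size=1
2. enqueue(30): size=2
3. enqueue(48): size=3
4. enqueue(8): size=4
5. enqueue(38): size=5
6. enqueue(94): size=6
7. enqueue(40): size=6=cap → OVERFLOW (fail)
8. enqueue(53): size=6=cap → OVERFLOW (fail)
9. enqueue(20): size=6=cap → OVERFLOW (fail)
10. dequeue(): size=5
11. dequeue(): size=4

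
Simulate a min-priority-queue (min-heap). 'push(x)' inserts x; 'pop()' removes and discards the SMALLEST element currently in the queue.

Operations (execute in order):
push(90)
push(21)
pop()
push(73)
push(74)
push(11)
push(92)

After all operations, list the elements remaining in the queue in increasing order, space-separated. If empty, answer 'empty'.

push(90): heap contents = [90]
push(21): heap contents = [21, 90]
pop() → 21: heap contents = [90]
push(73): heap contents = [73, 90]
push(74): heap contents = [73, 74, 90]
push(11): heap contents = [11, 73, 74, 90]
push(92): heap contents = [11, 73, 74, 90, 92]

Answer: 11 73 74 90 92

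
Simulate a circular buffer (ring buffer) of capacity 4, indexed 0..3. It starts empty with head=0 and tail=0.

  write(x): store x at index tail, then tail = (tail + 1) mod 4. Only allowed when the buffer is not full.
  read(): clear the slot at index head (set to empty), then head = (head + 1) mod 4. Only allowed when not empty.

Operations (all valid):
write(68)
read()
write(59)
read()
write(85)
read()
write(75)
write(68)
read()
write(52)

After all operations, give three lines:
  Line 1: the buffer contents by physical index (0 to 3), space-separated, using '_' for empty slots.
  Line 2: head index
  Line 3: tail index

Answer: 68 52 _ _
0
2

Derivation:
write(68): buf=[68 _ _ _], head=0, tail=1, size=1
read(): buf=[_ _ _ _], head=1, tail=1, size=0
write(59): buf=[_ 59 _ _], head=1, tail=2, size=1
read(): buf=[_ _ _ _], head=2, tail=2, size=0
write(85): buf=[_ _ 85 _], head=2, tail=3, size=1
read(): buf=[_ _ _ _], head=3, tail=3, size=0
write(75): buf=[_ _ _ 75], head=3, tail=0, size=1
write(68): buf=[68 _ _ 75], head=3, tail=1, size=2
read(): buf=[68 _ _ _], head=0, tail=1, size=1
write(52): buf=[68 52 _ _], head=0, tail=2, size=2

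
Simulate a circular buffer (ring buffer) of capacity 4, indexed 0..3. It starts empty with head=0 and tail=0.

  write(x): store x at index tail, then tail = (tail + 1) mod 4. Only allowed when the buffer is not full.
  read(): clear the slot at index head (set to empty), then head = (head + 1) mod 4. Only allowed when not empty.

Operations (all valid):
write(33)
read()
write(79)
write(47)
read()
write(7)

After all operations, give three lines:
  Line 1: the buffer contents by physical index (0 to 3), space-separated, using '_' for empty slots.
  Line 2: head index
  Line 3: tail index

write(33): buf=[33 _ _ _], head=0, tail=1, size=1
read(): buf=[_ _ _ _], head=1, tail=1, size=0
write(79): buf=[_ 79 _ _], head=1, tail=2, size=1
write(47): buf=[_ 79 47 _], head=1, tail=3, size=2
read(): buf=[_ _ 47 _], head=2, tail=3, size=1
write(7): buf=[_ _ 47 7], head=2, tail=0, size=2

Answer: _ _ 47 7
2
0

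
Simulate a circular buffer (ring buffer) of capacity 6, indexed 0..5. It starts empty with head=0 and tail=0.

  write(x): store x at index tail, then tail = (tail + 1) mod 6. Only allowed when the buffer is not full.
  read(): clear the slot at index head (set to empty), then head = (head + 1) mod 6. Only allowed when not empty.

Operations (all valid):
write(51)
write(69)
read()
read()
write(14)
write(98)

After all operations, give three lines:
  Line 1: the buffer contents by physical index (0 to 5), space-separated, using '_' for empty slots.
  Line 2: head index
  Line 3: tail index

write(51): buf=[51 _ _ _ _ _], head=0, tail=1, size=1
write(69): buf=[51 69 _ _ _ _], head=0, tail=2, size=2
read(): buf=[_ 69 _ _ _ _], head=1, tail=2, size=1
read(): buf=[_ _ _ _ _ _], head=2, tail=2, size=0
write(14): buf=[_ _ 14 _ _ _], head=2, tail=3, size=1
write(98): buf=[_ _ 14 98 _ _], head=2, tail=4, size=2

Answer: _ _ 14 98 _ _
2
4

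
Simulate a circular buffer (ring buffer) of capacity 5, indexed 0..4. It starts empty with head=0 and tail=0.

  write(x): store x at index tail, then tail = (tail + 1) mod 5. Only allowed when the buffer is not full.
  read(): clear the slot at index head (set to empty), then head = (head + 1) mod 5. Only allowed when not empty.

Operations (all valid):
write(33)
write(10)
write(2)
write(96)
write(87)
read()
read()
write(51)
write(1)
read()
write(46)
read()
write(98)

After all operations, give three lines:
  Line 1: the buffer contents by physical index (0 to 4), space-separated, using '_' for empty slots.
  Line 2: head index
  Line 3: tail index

write(33): buf=[33 _ _ _ _], head=0, tail=1, size=1
write(10): buf=[33 10 _ _ _], head=0, tail=2, size=2
write(2): buf=[33 10 2 _ _], head=0, tail=3, size=3
write(96): buf=[33 10 2 96 _], head=0, tail=4, size=4
write(87): buf=[33 10 2 96 87], head=0, tail=0, size=5
read(): buf=[_ 10 2 96 87], head=1, tail=0, size=4
read(): buf=[_ _ 2 96 87], head=2, tail=0, size=3
write(51): buf=[51 _ 2 96 87], head=2, tail=1, size=4
write(1): buf=[51 1 2 96 87], head=2, tail=2, size=5
read(): buf=[51 1 _ 96 87], head=3, tail=2, size=4
write(46): buf=[51 1 46 96 87], head=3, tail=3, size=5
read(): buf=[51 1 46 _ 87], head=4, tail=3, size=4
write(98): buf=[51 1 46 98 87], head=4, tail=4, size=5

Answer: 51 1 46 98 87
4
4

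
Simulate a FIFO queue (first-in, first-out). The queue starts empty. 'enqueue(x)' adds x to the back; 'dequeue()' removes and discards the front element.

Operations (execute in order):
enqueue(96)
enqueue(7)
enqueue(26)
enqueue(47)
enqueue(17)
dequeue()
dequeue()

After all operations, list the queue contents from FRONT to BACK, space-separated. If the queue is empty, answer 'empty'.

enqueue(96): [96]
enqueue(7): [96, 7]
enqueue(26): [96, 7, 26]
enqueue(47): [96, 7, 26, 47]
enqueue(17): [96, 7, 26, 47, 17]
dequeue(): [7, 26, 47, 17]
dequeue(): [26, 47, 17]

Answer: 26 47 17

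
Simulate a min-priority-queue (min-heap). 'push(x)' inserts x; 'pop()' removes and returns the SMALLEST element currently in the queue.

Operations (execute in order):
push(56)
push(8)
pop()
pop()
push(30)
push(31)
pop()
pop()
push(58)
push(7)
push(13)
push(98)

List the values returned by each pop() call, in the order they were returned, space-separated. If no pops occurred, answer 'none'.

push(56): heap contents = [56]
push(8): heap contents = [8, 56]
pop() → 8: heap contents = [56]
pop() → 56: heap contents = []
push(30): heap contents = [30]
push(31): heap contents = [30, 31]
pop() → 30: heap contents = [31]
pop() → 31: heap contents = []
push(58): heap contents = [58]
push(7): heap contents = [7, 58]
push(13): heap contents = [7, 13, 58]
push(98): heap contents = [7, 13, 58, 98]

Answer: 8 56 30 31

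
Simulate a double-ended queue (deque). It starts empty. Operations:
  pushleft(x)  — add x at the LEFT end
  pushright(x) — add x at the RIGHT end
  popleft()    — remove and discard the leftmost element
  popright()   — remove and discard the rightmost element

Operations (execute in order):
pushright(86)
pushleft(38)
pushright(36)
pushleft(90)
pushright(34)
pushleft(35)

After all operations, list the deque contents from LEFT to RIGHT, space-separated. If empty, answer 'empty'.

Answer: 35 90 38 86 36 34

Derivation:
pushright(86): [86]
pushleft(38): [38, 86]
pushright(36): [38, 86, 36]
pushleft(90): [90, 38, 86, 36]
pushright(34): [90, 38, 86, 36, 34]
pushleft(35): [35, 90, 38, 86, 36, 34]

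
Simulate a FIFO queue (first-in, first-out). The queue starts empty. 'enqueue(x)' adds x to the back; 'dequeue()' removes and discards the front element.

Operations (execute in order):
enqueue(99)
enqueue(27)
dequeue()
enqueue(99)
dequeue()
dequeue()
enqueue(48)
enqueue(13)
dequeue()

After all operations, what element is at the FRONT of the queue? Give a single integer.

enqueue(99): queue = [99]
enqueue(27): queue = [99, 27]
dequeue(): queue = [27]
enqueue(99): queue = [27, 99]
dequeue(): queue = [99]
dequeue(): queue = []
enqueue(48): queue = [48]
enqueue(13): queue = [48, 13]
dequeue(): queue = [13]

Answer: 13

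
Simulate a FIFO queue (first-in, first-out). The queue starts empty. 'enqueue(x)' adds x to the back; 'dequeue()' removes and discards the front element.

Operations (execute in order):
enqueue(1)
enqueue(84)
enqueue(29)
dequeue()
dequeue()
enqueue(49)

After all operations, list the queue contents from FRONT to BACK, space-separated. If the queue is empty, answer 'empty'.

Answer: 29 49

Derivation:
enqueue(1): [1]
enqueue(84): [1, 84]
enqueue(29): [1, 84, 29]
dequeue(): [84, 29]
dequeue(): [29]
enqueue(49): [29, 49]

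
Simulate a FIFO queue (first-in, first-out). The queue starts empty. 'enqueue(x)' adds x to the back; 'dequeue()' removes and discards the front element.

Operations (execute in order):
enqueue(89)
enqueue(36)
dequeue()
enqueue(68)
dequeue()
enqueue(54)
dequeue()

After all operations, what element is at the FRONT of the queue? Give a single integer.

Answer: 54

Derivation:
enqueue(89): queue = [89]
enqueue(36): queue = [89, 36]
dequeue(): queue = [36]
enqueue(68): queue = [36, 68]
dequeue(): queue = [68]
enqueue(54): queue = [68, 54]
dequeue(): queue = [54]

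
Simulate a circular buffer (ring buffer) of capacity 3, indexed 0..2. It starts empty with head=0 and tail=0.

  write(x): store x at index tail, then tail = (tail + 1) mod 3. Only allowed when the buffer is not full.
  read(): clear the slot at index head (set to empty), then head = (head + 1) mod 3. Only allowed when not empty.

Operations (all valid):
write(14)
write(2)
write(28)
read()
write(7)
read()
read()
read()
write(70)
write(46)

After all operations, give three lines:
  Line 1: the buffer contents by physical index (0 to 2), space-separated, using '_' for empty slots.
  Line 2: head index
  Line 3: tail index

write(14): buf=[14 _ _], head=0, tail=1, size=1
write(2): buf=[14 2 _], head=0, tail=2, size=2
write(28): buf=[14 2 28], head=0, tail=0, size=3
read(): buf=[_ 2 28], head=1, tail=0, size=2
write(7): buf=[7 2 28], head=1, tail=1, size=3
read(): buf=[7 _ 28], head=2, tail=1, size=2
read(): buf=[7 _ _], head=0, tail=1, size=1
read(): buf=[_ _ _], head=1, tail=1, size=0
write(70): buf=[_ 70 _], head=1, tail=2, size=1
write(46): buf=[_ 70 46], head=1, tail=0, size=2

Answer: _ 70 46
1
0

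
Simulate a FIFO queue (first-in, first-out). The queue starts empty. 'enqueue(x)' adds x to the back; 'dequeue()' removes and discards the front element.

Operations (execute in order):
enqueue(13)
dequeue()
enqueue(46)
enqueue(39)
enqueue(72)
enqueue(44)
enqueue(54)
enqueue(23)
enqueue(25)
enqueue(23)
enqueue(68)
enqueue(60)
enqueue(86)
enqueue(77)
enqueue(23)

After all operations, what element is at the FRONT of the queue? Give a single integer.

enqueue(13): queue = [13]
dequeue(): queue = []
enqueue(46): queue = [46]
enqueue(39): queue = [46, 39]
enqueue(72): queue = [46, 39, 72]
enqueue(44): queue = [46, 39, 72, 44]
enqueue(54): queue = [46, 39, 72, 44, 54]
enqueue(23): queue = [46, 39, 72, 44, 54, 23]
enqueue(25): queue = [46, 39, 72, 44, 54, 23, 25]
enqueue(23): queue = [46, 39, 72, 44, 54, 23, 25, 23]
enqueue(68): queue = [46, 39, 72, 44, 54, 23, 25, 23, 68]
enqueue(60): queue = [46, 39, 72, 44, 54, 23, 25, 23, 68, 60]
enqueue(86): queue = [46, 39, 72, 44, 54, 23, 25, 23, 68, 60, 86]
enqueue(77): queue = [46, 39, 72, 44, 54, 23, 25, 23, 68, 60, 86, 77]
enqueue(23): queue = [46, 39, 72, 44, 54, 23, 25, 23, 68, 60, 86, 77, 23]

Answer: 46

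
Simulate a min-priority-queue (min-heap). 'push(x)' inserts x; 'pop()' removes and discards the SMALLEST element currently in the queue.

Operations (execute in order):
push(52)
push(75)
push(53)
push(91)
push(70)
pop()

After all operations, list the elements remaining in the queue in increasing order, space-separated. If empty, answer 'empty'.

Answer: 53 70 75 91

Derivation:
push(52): heap contents = [52]
push(75): heap contents = [52, 75]
push(53): heap contents = [52, 53, 75]
push(91): heap contents = [52, 53, 75, 91]
push(70): heap contents = [52, 53, 70, 75, 91]
pop() → 52: heap contents = [53, 70, 75, 91]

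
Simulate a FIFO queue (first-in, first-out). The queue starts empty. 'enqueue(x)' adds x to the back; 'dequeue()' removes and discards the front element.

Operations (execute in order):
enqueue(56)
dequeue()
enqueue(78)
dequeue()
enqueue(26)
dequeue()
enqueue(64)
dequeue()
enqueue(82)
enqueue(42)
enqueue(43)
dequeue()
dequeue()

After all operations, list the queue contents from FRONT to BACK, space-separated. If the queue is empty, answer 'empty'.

enqueue(56): [56]
dequeue(): []
enqueue(78): [78]
dequeue(): []
enqueue(26): [26]
dequeue(): []
enqueue(64): [64]
dequeue(): []
enqueue(82): [82]
enqueue(42): [82, 42]
enqueue(43): [82, 42, 43]
dequeue(): [42, 43]
dequeue(): [43]

Answer: 43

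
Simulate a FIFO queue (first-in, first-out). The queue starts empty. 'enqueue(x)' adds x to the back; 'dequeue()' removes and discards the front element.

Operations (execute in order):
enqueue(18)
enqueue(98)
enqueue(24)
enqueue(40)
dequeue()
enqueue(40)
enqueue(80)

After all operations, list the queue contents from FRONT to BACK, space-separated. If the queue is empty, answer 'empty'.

enqueue(18): [18]
enqueue(98): [18, 98]
enqueue(24): [18, 98, 24]
enqueue(40): [18, 98, 24, 40]
dequeue(): [98, 24, 40]
enqueue(40): [98, 24, 40, 40]
enqueue(80): [98, 24, 40, 40, 80]

Answer: 98 24 40 40 80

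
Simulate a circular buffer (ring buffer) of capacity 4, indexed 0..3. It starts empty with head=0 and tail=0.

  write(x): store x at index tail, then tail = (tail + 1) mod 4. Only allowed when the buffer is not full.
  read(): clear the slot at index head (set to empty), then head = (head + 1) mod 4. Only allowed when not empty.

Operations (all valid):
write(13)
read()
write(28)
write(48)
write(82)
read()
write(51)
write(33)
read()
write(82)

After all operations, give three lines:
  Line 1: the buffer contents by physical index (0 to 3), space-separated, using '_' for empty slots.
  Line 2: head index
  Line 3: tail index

Answer: 51 33 82 82
3
3

Derivation:
write(13): buf=[13 _ _ _], head=0, tail=1, size=1
read(): buf=[_ _ _ _], head=1, tail=1, size=0
write(28): buf=[_ 28 _ _], head=1, tail=2, size=1
write(48): buf=[_ 28 48 _], head=1, tail=3, size=2
write(82): buf=[_ 28 48 82], head=1, tail=0, size=3
read(): buf=[_ _ 48 82], head=2, tail=0, size=2
write(51): buf=[51 _ 48 82], head=2, tail=1, size=3
write(33): buf=[51 33 48 82], head=2, tail=2, size=4
read(): buf=[51 33 _ 82], head=3, tail=2, size=3
write(82): buf=[51 33 82 82], head=3, tail=3, size=4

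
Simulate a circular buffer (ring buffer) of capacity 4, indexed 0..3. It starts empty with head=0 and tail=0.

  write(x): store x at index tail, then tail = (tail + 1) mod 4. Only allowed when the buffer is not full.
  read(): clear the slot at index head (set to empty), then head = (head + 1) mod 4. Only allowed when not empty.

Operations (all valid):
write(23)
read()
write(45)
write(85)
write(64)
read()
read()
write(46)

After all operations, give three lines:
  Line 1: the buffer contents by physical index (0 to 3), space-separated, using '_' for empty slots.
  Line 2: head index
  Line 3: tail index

write(23): buf=[23 _ _ _], head=0, tail=1, size=1
read(): buf=[_ _ _ _], head=1, tail=1, size=0
write(45): buf=[_ 45 _ _], head=1, tail=2, size=1
write(85): buf=[_ 45 85 _], head=1, tail=3, size=2
write(64): buf=[_ 45 85 64], head=1, tail=0, size=3
read(): buf=[_ _ 85 64], head=2, tail=0, size=2
read(): buf=[_ _ _ 64], head=3, tail=0, size=1
write(46): buf=[46 _ _ 64], head=3, tail=1, size=2

Answer: 46 _ _ 64
3
1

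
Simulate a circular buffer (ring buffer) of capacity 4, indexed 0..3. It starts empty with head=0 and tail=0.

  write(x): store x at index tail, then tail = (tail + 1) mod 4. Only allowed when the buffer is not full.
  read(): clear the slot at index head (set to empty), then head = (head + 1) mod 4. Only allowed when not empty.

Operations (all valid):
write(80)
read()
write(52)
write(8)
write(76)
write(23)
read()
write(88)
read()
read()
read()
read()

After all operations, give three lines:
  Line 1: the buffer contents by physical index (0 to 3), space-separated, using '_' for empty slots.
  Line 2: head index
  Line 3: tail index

Answer: _ _ _ _
2
2

Derivation:
write(80): buf=[80 _ _ _], head=0, tail=1, size=1
read(): buf=[_ _ _ _], head=1, tail=1, size=0
write(52): buf=[_ 52 _ _], head=1, tail=2, size=1
write(8): buf=[_ 52 8 _], head=1, tail=3, size=2
write(76): buf=[_ 52 8 76], head=1, tail=0, size=3
write(23): buf=[23 52 8 76], head=1, tail=1, size=4
read(): buf=[23 _ 8 76], head=2, tail=1, size=3
write(88): buf=[23 88 8 76], head=2, tail=2, size=4
read(): buf=[23 88 _ 76], head=3, tail=2, size=3
read(): buf=[23 88 _ _], head=0, tail=2, size=2
read(): buf=[_ 88 _ _], head=1, tail=2, size=1
read(): buf=[_ _ _ _], head=2, tail=2, size=0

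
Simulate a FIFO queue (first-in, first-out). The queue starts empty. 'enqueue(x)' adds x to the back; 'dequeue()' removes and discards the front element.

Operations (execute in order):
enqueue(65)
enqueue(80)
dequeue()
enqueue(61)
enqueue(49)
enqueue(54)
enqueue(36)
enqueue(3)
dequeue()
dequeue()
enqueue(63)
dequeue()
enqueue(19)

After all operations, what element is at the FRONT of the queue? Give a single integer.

enqueue(65): queue = [65]
enqueue(80): queue = [65, 80]
dequeue(): queue = [80]
enqueue(61): queue = [80, 61]
enqueue(49): queue = [80, 61, 49]
enqueue(54): queue = [80, 61, 49, 54]
enqueue(36): queue = [80, 61, 49, 54, 36]
enqueue(3): queue = [80, 61, 49, 54, 36, 3]
dequeue(): queue = [61, 49, 54, 36, 3]
dequeue(): queue = [49, 54, 36, 3]
enqueue(63): queue = [49, 54, 36, 3, 63]
dequeue(): queue = [54, 36, 3, 63]
enqueue(19): queue = [54, 36, 3, 63, 19]

Answer: 54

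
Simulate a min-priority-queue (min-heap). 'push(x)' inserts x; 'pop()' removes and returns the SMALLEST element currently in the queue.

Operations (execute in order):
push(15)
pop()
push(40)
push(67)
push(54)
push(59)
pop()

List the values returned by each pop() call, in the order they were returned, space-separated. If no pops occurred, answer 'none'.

push(15): heap contents = [15]
pop() → 15: heap contents = []
push(40): heap contents = [40]
push(67): heap contents = [40, 67]
push(54): heap contents = [40, 54, 67]
push(59): heap contents = [40, 54, 59, 67]
pop() → 40: heap contents = [54, 59, 67]

Answer: 15 40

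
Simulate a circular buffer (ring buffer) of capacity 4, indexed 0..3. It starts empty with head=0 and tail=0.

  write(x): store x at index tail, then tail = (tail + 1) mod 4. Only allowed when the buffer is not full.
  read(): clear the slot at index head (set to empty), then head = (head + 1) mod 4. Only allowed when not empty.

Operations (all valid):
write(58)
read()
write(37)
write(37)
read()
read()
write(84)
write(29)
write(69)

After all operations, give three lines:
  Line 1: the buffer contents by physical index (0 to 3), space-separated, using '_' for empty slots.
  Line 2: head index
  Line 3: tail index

write(58): buf=[58 _ _ _], head=0, tail=1, size=1
read(): buf=[_ _ _ _], head=1, tail=1, size=0
write(37): buf=[_ 37 _ _], head=1, tail=2, size=1
write(37): buf=[_ 37 37 _], head=1, tail=3, size=2
read(): buf=[_ _ 37 _], head=2, tail=3, size=1
read(): buf=[_ _ _ _], head=3, tail=3, size=0
write(84): buf=[_ _ _ 84], head=3, tail=0, size=1
write(29): buf=[29 _ _ 84], head=3, tail=1, size=2
write(69): buf=[29 69 _ 84], head=3, tail=2, size=3

Answer: 29 69 _ 84
3
2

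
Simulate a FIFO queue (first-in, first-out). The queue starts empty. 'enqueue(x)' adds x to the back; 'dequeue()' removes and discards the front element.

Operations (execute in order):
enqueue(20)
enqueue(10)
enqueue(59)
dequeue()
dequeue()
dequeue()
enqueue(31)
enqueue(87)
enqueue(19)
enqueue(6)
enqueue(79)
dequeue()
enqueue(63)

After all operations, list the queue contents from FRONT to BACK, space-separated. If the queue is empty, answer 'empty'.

Answer: 87 19 6 79 63

Derivation:
enqueue(20): [20]
enqueue(10): [20, 10]
enqueue(59): [20, 10, 59]
dequeue(): [10, 59]
dequeue(): [59]
dequeue(): []
enqueue(31): [31]
enqueue(87): [31, 87]
enqueue(19): [31, 87, 19]
enqueue(6): [31, 87, 19, 6]
enqueue(79): [31, 87, 19, 6, 79]
dequeue(): [87, 19, 6, 79]
enqueue(63): [87, 19, 6, 79, 63]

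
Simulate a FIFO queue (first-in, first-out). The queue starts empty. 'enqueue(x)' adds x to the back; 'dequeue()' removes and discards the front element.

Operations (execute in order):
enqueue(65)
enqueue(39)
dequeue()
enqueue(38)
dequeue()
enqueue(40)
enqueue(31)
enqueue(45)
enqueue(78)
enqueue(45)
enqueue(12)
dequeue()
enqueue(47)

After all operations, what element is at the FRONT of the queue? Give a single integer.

enqueue(65): queue = [65]
enqueue(39): queue = [65, 39]
dequeue(): queue = [39]
enqueue(38): queue = [39, 38]
dequeue(): queue = [38]
enqueue(40): queue = [38, 40]
enqueue(31): queue = [38, 40, 31]
enqueue(45): queue = [38, 40, 31, 45]
enqueue(78): queue = [38, 40, 31, 45, 78]
enqueue(45): queue = [38, 40, 31, 45, 78, 45]
enqueue(12): queue = [38, 40, 31, 45, 78, 45, 12]
dequeue(): queue = [40, 31, 45, 78, 45, 12]
enqueue(47): queue = [40, 31, 45, 78, 45, 12, 47]

Answer: 40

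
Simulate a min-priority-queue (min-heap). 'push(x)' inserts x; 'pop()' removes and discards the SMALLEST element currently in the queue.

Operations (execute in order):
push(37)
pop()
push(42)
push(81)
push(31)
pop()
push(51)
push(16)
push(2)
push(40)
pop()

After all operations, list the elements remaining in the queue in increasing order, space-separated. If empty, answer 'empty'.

Answer: 16 40 42 51 81

Derivation:
push(37): heap contents = [37]
pop() → 37: heap contents = []
push(42): heap contents = [42]
push(81): heap contents = [42, 81]
push(31): heap contents = [31, 42, 81]
pop() → 31: heap contents = [42, 81]
push(51): heap contents = [42, 51, 81]
push(16): heap contents = [16, 42, 51, 81]
push(2): heap contents = [2, 16, 42, 51, 81]
push(40): heap contents = [2, 16, 40, 42, 51, 81]
pop() → 2: heap contents = [16, 40, 42, 51, 81]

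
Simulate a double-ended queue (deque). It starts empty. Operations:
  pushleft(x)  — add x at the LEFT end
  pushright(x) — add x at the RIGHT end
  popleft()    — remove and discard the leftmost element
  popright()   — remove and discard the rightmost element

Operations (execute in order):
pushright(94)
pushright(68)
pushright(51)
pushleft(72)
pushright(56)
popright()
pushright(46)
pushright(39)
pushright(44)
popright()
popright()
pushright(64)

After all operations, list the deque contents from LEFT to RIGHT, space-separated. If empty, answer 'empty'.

Answer: 72 94 68 51 46 64

Derivation:
pushright(94): [94]
pushright(68): [94, 68]
pushright(51): [94, 68, 51]
pushleft(72): [72, 94, 68, 51]
pushright(56): [72, 94, 68, 51, 56]
popright(): [72, 94, 68, 51]
pushright(46): [72, 94, 68, 51, 46]
pushright(39): [72, 94, 68, 51, 46, 39]
pushright(44): [72, 94, 68, 51, 46, 39, 44]
popright(): [72, 94, 68, 51, 46, 39]
popright(): [72, 94, 68, 51, 46]
pushright(64): [72, 94, 68, 51, 46, 64]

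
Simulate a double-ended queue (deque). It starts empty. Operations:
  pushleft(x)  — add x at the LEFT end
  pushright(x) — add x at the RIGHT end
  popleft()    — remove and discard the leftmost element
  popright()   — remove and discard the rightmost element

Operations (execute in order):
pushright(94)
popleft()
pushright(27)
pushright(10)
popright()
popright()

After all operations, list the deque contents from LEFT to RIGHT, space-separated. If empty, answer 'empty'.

pushright(94): [94]
popleft(): []
pushright(27): [27]
pushright(10): [27, 10]
popright(): [27]
popright(): []

Answer: empty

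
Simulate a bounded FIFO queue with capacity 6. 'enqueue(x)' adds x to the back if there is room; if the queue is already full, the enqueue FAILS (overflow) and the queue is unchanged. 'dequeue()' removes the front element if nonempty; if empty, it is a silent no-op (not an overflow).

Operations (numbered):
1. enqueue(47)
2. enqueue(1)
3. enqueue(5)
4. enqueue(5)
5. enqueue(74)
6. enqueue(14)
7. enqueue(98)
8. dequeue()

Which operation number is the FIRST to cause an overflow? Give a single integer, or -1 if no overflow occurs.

1. enqueue(47): size=1
2. enqueue(1): size=2
3. enqueue(5): size=3
4. enqueue(5): size=4
5. enqueue(74): size=5
6. enqueue(14): size=6
7. enqueue(98): size=6=cap → OVERFLOW (fail)
8. dequeue(): size=5

Answer: 7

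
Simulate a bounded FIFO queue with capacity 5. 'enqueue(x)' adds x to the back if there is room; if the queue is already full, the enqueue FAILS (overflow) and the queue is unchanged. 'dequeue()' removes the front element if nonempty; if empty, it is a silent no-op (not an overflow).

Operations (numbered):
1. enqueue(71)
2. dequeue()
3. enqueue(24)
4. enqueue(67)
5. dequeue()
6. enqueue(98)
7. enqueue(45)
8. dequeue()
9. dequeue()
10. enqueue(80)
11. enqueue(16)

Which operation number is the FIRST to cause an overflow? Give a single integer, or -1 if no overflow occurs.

Answer: -1

Derivation:
1. enqueue(71): size=1
2. dequeue(): size=0
3. enqueue(24): size=1
4. enqueue(67): size=2
5. dequeue(): size=1
6. enqueue(98): size=2
7. enqueue(45): size=3
8. dequeue(): size=2
9. dequeue(): size=1
10. enqueue(80): size=2
11. enqueue(16): size=3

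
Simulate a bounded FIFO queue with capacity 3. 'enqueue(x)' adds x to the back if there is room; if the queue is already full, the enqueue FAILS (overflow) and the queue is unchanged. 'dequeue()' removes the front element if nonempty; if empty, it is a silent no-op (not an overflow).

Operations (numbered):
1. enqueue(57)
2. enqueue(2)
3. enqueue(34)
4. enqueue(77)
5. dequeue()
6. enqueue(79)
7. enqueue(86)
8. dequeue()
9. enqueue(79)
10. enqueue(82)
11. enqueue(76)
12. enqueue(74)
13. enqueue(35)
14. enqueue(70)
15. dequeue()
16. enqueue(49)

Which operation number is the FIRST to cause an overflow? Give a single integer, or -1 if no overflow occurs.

Answer: 4

Derivation:
1. enqueue(57): size=1
2. enqueue(2): size=2
3. enqueue(34): size=3
4. enqueue(77): size=3=cap → OVERFLOW (fail)
5. dequeue(): size=2
6. enqueue(79): size=3
7. enqueue(86): size=3=cap → OVERFLOW (fail)
8. dequeue(): size=2
9. enqueue(79): size=3
10. enqueue(82): size=3=cap → OVERFLOW (fail)
11. enqueue(76): size=3=cap → OVERFLOW (fail)
12. enqueue(74): size=3=cap → OVERFLOW (fail)
13. enqueue(35): size=3=cap → OVERFLOW (fail)
14. enqueue(70): size=3=cap → OVERFLOW (fail)
15. dequeue(): size=2
16. enqueue(49): size=3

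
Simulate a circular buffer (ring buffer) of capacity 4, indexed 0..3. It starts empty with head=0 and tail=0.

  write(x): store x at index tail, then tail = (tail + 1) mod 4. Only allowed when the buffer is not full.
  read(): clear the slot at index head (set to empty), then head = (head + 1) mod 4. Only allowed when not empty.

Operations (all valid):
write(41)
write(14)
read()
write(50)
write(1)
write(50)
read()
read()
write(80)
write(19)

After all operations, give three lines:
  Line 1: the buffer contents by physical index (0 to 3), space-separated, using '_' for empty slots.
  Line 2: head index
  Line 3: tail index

write(41): buf=[41 _ _ _], head=0, tail=1, size=1
write(14): buf=[41 14 _ _], head=0, tail=2, size=2
read(): buf=[_ 14 _ _], head=1, tail=2, size=1
write(50): buf=[_ 14 50 _], head=1, tail=3, size=2
write(1): buf=[_ 14 50 1], head=1, tail=0, size=3
write(50): buf=[50 14 50 1], head=1, tail=1, size=4
read(): buf=[50 _ 50 1], head=2, tail=1, size=3
read(): buf=[50 _ _ 1], head=3, tail=1, size=2
write(80): buf=[50 80 _ 1], head=3, tail=2, size=3
write(19): buf=[50 80 19 1], head=3, tail=3, size=4

Answer: 50 80 19 1
3
3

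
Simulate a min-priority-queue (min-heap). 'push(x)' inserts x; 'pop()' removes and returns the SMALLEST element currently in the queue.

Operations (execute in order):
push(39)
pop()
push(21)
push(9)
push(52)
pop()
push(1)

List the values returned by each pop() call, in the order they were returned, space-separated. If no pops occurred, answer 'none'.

push(39): heap contents = [39]
pop() → 39: heap contents = []
push(21): heap contents = [21]
push(9): heap contents = [9, 21]
push(52): heap contents = [9, 21, 52]
pop() → 9: heap contents = [21, 52]
push(1): heap contents = [1, 21, 52]

Answer: 39 9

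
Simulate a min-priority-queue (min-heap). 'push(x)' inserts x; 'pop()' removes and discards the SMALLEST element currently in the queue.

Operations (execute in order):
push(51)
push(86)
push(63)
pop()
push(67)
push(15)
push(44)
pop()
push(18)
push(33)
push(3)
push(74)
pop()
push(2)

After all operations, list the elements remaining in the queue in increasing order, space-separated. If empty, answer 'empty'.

Answer: 2 18 33 44 63 67 74 86

Derivation:
push(51): heap contents = [51]
push(86): heap contents = [51, 86]
push(63): heap contents = [51, 63, 86]
pop() → 51: heap contents = [63, 86]
push(67): heap contents = [63, 67, 86]
push(15): heap contents = [15, 63, 67, 86]
push(44): heap contents = [15, 44, 63, 67, 86]
pop() → 15: heap contents = [44, 63, 67, 86]
push(18): heap contents = [18, 44, 63, 67, 86]
push(33): heap contents = [18, 33, 44, 63, 67, 86]
push(3): heap contents = [3, 18, 33, 44, 63, 67, 86]
push(74): heap contents = [3, 18, 33, 44, 63, 67, 74, 86]
pop() → 3: heap contents = [18, 33, 44, 63, 67, 74, 86]
push(2): heap contents = [2, 18, 33, 44, 63, 67, 74, 86]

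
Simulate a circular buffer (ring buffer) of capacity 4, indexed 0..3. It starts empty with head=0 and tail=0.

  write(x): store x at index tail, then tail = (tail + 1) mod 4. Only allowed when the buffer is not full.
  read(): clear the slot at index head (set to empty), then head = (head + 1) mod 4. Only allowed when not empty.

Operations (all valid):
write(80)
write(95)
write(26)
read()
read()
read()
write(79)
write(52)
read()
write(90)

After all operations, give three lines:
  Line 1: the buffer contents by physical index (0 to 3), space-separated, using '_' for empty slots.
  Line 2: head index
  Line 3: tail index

write(80): buf=[80 _ _ _], head=0, tail=1, size=1
write(95): buf=[80 95 _ _], head=0, tail=2, size=2
write(26): buf=[80 95 26 _], head=0, tail=3, size=3
read(): buf=[_ 95 26 _], head=1, tail=3, size=2
read(): buf=[_ _ 26 _], head=2, tail=3, size=1
read(): buf=[_ _ _ _], head=3, tail=3, size=0
write(79): buf=[_ _ _ 79], head=3, tail=0, size=1
write(52): buf=[52 _ _ 79], head=3, tail=1, size=2
read(): buf=[52 _ _ _], head=0, tail=1, size=1
write(90): buf=[52 90 _ _], head=0, tail=2, size=2

Answer: 52 90 _ _
0
2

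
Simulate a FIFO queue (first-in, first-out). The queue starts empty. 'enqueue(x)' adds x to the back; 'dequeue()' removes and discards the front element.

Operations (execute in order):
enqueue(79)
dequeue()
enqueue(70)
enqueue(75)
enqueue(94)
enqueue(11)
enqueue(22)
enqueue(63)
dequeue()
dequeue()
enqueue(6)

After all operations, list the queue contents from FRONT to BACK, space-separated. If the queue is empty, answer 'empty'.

Answer: 94 11 22 63 6

Derivation:
enqueue(79): [79]
dequeue(): []
enqueue(70): [70]
enqueue(75): [70, 75]
enqueue(94): [70, 75, 94]
enqueue(11): [70, 75, 94, 11]
enqueue(22): [70, 75, 94, 11, 22]
enqueue(63): [70, 75, 94, 11, 22, 63]
dequeue(): [75, 94, 11, 22, 63]
dequeue(): [94, 11, 22, 63]
enqueue(6): [94, 11, 22, 63, 6]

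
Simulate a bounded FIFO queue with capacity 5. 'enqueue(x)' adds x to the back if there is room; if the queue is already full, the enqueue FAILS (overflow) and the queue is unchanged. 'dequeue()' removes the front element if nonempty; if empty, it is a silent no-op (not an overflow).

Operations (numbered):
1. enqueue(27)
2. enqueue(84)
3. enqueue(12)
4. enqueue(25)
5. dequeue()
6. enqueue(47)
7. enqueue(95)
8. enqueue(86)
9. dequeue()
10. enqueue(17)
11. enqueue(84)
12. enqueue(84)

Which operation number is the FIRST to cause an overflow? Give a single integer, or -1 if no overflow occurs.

Answer: 8

Derivation:
1. enqueue(27): size=1
2. enqueue(84): size=2
3. enqueue(12): size=3
4. enqueue(25): size=4
5. dequeue(): size=3
6. enqueue(47): size=4
7. enqueue(95): size=5
8. enqueue(86): size=5=cap → OVERFLOW (fail)
9. dequeue(): size=4
10. enqueue(17): size=5
11. enqueue(84): size=5=cap → OVERFLOW (fail)
12. enqueue(84): size=5=cap → OVERFLOW (fail)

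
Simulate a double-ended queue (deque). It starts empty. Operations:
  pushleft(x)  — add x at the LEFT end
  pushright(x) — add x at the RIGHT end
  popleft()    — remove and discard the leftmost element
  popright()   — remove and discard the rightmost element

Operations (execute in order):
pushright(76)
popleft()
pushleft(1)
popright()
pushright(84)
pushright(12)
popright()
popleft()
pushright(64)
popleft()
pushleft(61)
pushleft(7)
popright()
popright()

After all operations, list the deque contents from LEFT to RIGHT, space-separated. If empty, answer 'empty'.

pushright(76): [76]
popleft(): []
pushleft(1): [1]
popright(): []
pushright(84): [84]
pushright(12): [84, 12]
popright(): [84]
popleft(): []
pushright(64): [64]
popleft(): []
pushleft(61): [61]
pushleft(7): [7, 61]
popright(): [7]
popright(): []

Answer: empty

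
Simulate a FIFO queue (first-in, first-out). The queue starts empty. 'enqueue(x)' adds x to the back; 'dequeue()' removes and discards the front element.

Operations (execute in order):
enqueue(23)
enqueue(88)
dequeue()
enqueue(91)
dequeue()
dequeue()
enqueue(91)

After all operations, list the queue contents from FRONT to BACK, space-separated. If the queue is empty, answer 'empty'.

enqueue(23): [23]
enqueue(88): [23, 88]
dequeue(): [88]
enqueue(91): [88, 91]
dequeue(): [91]
dequeue(): []
enqueue(91): [91]

Answer: 91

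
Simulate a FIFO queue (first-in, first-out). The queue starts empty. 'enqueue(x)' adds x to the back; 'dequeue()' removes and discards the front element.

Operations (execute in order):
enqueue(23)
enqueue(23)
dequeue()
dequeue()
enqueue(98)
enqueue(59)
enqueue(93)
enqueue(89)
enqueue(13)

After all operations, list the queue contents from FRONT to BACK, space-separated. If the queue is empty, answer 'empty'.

enqueue(23): [23]
enqueue(23): [23, 23]
dequeue(): [23]
dequeue(): []
enqueue(98): [98]
enqueue(59): [98, 59]
enqueue(93): [98, 59, 93]
enqueue(89): [98, 59, 93, 89]
enqueue(13): [98, 59, 93, 89, 13]

Answer: 98 59 93 89 13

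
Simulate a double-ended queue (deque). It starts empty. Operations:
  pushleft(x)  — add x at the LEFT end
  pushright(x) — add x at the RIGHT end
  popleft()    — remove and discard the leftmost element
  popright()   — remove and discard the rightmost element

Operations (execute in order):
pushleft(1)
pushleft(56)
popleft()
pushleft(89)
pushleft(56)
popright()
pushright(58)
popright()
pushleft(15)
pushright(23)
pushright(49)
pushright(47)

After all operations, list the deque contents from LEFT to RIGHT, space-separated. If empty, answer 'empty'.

Answer: 15 56 89 23 49 47

Derivation:
pushleft(1): [1]
pushleft(56): [56, 1]
popleft(): [1]
pushleft(89): [89, 1]
pushleft(56): [56, 89, 1]
popright(): [56, 89]
pushright(58): [56, 89, 58]
popright(): [56, 89]
pushleft(15): [15, 56, 89]
pushright(23): [15, 56, 89, 23]
pushright(49): [15, 56, 89, 23, 49]
pushright(47): [15, 56, 89, 23, 49, 47]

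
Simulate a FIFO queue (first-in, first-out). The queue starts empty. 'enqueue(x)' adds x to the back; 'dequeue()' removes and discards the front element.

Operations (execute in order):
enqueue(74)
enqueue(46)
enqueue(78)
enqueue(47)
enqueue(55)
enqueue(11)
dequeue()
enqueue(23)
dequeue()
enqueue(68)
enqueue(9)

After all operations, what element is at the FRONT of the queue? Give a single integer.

enqueue(74): queue = [74]
enqueue(46): queue = [74, 46]
enqueue(78): queue = [74, 46, 78]
enqueue(47): queue = [74, 46, 78, 47]
enqueue(55): queue = [74, 46, 78, 47, 55]
enqueue(11): queue = [74, 46, 78, 47, 55, 11]
dequeue(): queue = [46, 78, 47, 55, 11]
enqueue(23): queue = [46, 78, 47, 55, 11, 23]
dequeue(): queue = [78, 47, 55, 11, 23]
enqueue(68): queue = [78, 47, 55, 11, 23, 68]
enqueue(9): queue = [78, 47, 55, 11, 23, 68, 9]

Answer: 78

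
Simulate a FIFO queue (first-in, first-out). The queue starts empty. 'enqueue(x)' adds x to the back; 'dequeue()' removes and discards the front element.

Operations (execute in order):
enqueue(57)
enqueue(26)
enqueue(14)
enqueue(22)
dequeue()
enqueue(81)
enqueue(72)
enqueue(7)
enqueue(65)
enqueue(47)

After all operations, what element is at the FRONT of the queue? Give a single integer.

Answer: 26

Derivation:
enqueue(57): queue = [57]
enqueue(26): queue = [57, 26]
enqueue(14): queue = [57, 26, 14]
enqueue(22): queue = [57, 26, 14, 22]
dequeue(): queue = [26, 14, 22]
enqueue(81): queue = [26, 14, 22, 81]
enqueue(72): queue = [26, 14, 22, 81, 72]
enqueue(7): queue = [26, 14, 22, 81, 72, 7]
enqueue(65): queue = [26, 14, 22, 81, 72, 7, 65]
enqueue(47): queue = [26, 14, 22, 81, 72, 7, 65, 47]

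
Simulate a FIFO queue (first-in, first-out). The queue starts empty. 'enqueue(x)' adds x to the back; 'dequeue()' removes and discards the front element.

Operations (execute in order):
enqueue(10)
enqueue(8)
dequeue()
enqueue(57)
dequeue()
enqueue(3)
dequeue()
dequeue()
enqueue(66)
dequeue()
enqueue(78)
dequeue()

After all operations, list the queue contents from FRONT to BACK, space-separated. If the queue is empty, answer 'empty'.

Answer: empty

Derivation:
enqueue(10): [10]
enqueue(8): [10, 8]
dequeue(): [8]
enqueue(57): [8, 57]
dequeue(): [57]
enqueue(3): [57, 3]
dequeue(): [3]
dequeue(): []
enqueue(66): [66]
dequeue(): []
enqueue(78): [78]
dequeue(): []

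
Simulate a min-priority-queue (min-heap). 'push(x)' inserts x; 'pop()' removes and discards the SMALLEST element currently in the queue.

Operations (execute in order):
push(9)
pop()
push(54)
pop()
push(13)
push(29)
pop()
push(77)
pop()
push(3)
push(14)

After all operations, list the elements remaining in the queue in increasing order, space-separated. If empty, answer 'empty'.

push(9): heap contents = [9]
pop() → 9: heap contents = []
push(54): heap contents = [54]
pop() → 54: heap contents = []
push(13): heap contents = [13]
push(29): heap contents = [13, 29]
pop() → 13: heap contents = [29]
push(77): heap contents = [29, 77]
pop() → 29: heap contents = [77]
push(3): heap contents = [3, 77]
push(14): heap contents = [3, 14, 77]

Answer: 3 14 77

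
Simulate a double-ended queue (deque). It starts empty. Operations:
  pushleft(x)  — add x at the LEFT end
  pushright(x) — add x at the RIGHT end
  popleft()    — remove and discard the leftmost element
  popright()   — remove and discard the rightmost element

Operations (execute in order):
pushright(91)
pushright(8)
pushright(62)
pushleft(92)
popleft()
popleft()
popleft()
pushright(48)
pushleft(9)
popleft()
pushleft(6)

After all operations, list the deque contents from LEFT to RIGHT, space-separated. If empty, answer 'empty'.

pushright(91): [91]
pushright(8): [91, 8]
pushright(62): [91, 8, 62]
pushleft(92): [92, 91, 8, 62]
popleft(): [91, 8, 62]
popleft(): [8, 62]
popleft(): [62]
pushright(48): [62, 48]
pushleft(9): [9, 62, 48]
popleft(): [62, 48]
pushleft(6): [6, 62, 48]

Answer: 6 62 48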